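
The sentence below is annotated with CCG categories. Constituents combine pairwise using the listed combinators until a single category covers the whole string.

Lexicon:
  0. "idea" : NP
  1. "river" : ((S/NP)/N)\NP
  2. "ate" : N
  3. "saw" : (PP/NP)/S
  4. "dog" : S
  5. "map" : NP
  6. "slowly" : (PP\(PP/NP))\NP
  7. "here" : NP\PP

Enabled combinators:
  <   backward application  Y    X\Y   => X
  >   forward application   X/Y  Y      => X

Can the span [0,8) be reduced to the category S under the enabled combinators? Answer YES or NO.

[0,8] S   >
  [0,3] S/NP   >
    [0,2] (S/NP)/N   <
      [0,1] "idea" : NP
      [1,2] "river" : ((S/NP)/N)\NP
    [2,3] "ate" : N
  [3,8] NP   <
    [3,7] PP   <
      [3,5] PP/NP   >
        [3,4] "saw" : (PP/NP)/S
        [4,5] "dog" : S
      [5,7] PP\(PP/NP)   <
        [5,6] "map" : NP
        [6,7] "slowly" : (PP\(PP/NP))\NP
    [7,8] "here" : NP\PP

YES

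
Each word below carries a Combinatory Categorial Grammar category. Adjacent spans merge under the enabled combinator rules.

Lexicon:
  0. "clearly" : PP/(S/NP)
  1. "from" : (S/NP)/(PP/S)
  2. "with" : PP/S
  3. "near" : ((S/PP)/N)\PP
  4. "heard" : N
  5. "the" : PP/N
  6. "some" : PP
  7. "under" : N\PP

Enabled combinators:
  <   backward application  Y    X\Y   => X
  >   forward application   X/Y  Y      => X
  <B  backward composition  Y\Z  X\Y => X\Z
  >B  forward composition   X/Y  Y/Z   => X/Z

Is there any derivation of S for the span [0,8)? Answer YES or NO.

[0,8] S   >
  [0,5] S/PP   >
    [0,4] (S/PP)/N   <
      [0,3] PP   >
        [0,1] "clearly" : PP/(S/NP)
        [1,3] S/NP   >
          [1,2] "from" : (S/NP)/(PP/S)
          [2,3] "with" : PP/S
      [3,4] "near" : ((S/PP)/N)\PP
    [4,5] "heard" : N
  [5,8] PP   >
    [5,6] "the" : PP/N
    [6,8] N   <
      [6,7] "some" : PP
      [7,8] "under" : N\PP

YES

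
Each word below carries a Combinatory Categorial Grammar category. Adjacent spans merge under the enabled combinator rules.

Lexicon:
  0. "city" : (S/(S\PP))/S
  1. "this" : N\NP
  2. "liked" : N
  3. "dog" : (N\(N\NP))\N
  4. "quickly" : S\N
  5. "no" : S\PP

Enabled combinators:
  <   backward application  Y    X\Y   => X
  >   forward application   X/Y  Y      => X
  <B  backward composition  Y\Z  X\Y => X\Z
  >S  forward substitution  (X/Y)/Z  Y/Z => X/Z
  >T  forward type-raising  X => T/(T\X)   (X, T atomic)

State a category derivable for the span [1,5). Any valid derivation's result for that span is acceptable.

[0,6] S   >
  [0,5] S/(S\PP)   >
    [0,1] "city" : (S/(S\PP))/S
    [1,5] S   <
      [1,4] N   <
        [1,2] "this" : N\NP
        [2,4] N\(N\NP)   <
          [2,3] "liked" : N
          [3,4] "dog" : (N\(N\NP))\N
      [4,5] "quickly" : S\N
  [5,6] "no" : S\PP

S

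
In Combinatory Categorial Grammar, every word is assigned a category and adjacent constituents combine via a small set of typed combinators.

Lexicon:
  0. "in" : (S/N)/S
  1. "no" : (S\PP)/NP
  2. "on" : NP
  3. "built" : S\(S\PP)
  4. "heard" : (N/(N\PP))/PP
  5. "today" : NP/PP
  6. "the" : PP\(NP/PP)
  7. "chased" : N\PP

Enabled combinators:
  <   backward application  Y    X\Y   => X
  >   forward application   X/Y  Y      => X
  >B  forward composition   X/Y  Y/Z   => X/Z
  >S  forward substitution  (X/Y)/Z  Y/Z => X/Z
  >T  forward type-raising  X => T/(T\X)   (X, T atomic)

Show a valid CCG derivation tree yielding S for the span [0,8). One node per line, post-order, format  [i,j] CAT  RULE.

[0,1] (S/N)/S  lex  "in"
[1,2] (S\PP)/NP  lex  "no"
[2,3] NP  lex  "on"
[1,3] S\PP  >  k=2
[3,4] S\(S\PP)  lex  "built"
[1,4] S  <  k=3
[0,4] S/N  >  k=1
[4,5] (N/(N\PP))/PP  lex  "heard"
[5,6] NP/PP  lex  "today"
[6,7] PP\(NP/PP)  lex  "the"
[5,7] PP  <  k=6
[4,7] N/(N\PP)  >  k=5
[7,8] N\PP  lex  "chased"
[4,8] N  >  k=7
[0,8] S  >  k=4

[0,8] S   >
  [0,4] S/N   >
    [0,1] "in" : (S/N)/S
    [1,4] S   <
      [1,3] S\PP   >
        [1,2] "no" : (S\PP)/NP
        [2,3] "on" : NP
      [3,4] "built" : S\(S\PP)
  [4,8] N   >
    [4,7] N/(N\PP)   >
      [4,5] "heard" : (N/(N\PP))/PP
      [5,7] PP   <
        [5,6] "today" : NP/PP
        [6,7] "the" : PP\(NP/PP)
    [7,8] "chased" : N\PP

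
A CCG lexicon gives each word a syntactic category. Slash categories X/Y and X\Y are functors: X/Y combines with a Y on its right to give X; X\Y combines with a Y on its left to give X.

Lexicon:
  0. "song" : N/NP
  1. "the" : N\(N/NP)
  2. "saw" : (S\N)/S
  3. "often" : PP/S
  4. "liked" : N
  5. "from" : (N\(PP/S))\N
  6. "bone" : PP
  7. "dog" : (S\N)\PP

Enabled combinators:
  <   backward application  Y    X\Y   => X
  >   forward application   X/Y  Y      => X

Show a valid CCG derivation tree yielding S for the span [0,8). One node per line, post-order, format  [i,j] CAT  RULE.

[0,8] S   <
  [0,2] N   <
    [0,1] "song" : N/NP
    [1,2] "the" : N\(N/NP)
  [2,8] S\N   >
    [2,3] "saw" : (S\N)/S
    [3,8] S   <
      [3,6] N   <
        [3,4] "often" : PP/S
        [4,6] N\(PP/S)   <
          [4,5] "liked" : N
          [5,6] "from" : (N\(PP/S))\N
      [6,8] S\N   <
        [6,7] "bone" : PP
        [7,8] "dog" : (S\N)\PP

[0,1] N/NP  lex  "song"
[1,2] N\(N/NP)  lex  "the"
[0,2] N  <  k=1
[2,3] (S\N)/S  lex  "saw"
[3,4] PP/S  lex  "often"
[4,5] N  lex  "liked"
[5,6] (N\(PP/S))\N  lex  "from"
[4,6] N\(PP/S)  <  k=5
[3,6] N  <  k=4
[6,7] PP  lex  "bone"
[7,8] (S\N)\PP  lex  "dog"
[6,8] S\N  <  k=7
[3,8] S  <  k=6
[2,8] S\N  >  k=3
[0,8] S  <  k=2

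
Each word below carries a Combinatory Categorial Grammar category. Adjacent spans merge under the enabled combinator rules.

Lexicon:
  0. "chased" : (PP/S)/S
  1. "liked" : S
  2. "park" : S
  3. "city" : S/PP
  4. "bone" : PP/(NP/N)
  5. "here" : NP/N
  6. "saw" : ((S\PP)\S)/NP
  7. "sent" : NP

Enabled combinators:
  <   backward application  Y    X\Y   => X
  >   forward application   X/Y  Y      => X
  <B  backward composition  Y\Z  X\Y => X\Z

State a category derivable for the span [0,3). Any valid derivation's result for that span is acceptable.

[0,8] S   <
  [0,3] PP   >
    [0,2] PP/S   >
      [0,1] "chased" : (PP/S)/S
      [1,2] "liked" : S
    [2,3] "park" : S
  [3,8] S\PP   <
    [3,6] S   >
      [3,4] "city" : S/PP
      [4,6] PP   >
        [4,5] "bone" : PP/(NP/N)
        [5,6] "here" : NP/N
    [6,8] (S\PP)\S   >
      [6,7] "saw" : ((S\PP)\S)/NP
      [7,8] "sent" : NP

PP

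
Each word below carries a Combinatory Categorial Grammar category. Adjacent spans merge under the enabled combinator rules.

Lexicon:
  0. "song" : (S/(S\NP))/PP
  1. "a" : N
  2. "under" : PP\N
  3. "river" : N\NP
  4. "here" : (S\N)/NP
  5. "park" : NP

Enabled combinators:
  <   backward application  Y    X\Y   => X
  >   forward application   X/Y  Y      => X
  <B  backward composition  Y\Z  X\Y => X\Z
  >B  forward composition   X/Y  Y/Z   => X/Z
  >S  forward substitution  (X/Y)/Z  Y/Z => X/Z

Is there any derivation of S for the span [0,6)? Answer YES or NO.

YES

[0,6] S   >
  [0,3] S/(S\NP)   >
    [0,1] "song" : (S/(S\NP))/PP
    [1,3] PP   <
      [1,2] "a" : N
      [2,3] "under" : PP\N
  [3,6] S\NP   <B
    [3,4] "river" : N\NP
    [4,6] S\N   >
      [4,5] "here" : (S\N)/NP
      [5,6] "park" : NP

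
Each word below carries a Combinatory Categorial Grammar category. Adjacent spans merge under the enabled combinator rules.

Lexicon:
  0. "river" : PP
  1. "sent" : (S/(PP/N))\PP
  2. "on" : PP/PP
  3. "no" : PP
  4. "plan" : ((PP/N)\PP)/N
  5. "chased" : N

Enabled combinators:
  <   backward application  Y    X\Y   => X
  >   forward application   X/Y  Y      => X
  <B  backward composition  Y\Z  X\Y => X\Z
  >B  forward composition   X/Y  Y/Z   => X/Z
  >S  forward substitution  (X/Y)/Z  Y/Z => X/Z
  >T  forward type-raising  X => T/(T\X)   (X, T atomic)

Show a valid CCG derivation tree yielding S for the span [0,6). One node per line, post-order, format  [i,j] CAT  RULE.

[0,1] PP  lex  "river"
[1,2] (S/(PP/N))\PP  lex  "sent"
[0,2] S/(PP/N)  <  k=1
[2,3] PP/PP  lex  "on"
[3,4] PP  lex  "no"
[4,5] ((PP/N)\PP)/N  lex  "plan"
[5,6] N  lex  "chased"
[4,6] (PP/N)\PP  >  k=5
[3,6] PP/N  <  k=4
[2,6] PP/N  >B  k=3
[0,6] S  >  k=2

[0,6] S   >
  [0,2] S/(PP/N)   <
    [0,1] "river" : PP
    [1,2] "sent" : (S/(PP/N))\PP
  [2,6] PP/N   >B
    [2,3] "on" : PP/PP
    [3,6] PP/N   <
      [3,4] "no" : PP
      [4,6] (PP/N)\PP   >
        [4,5] "plan" : ((PP/N)\PP)/N
        [5,6] "chased" : N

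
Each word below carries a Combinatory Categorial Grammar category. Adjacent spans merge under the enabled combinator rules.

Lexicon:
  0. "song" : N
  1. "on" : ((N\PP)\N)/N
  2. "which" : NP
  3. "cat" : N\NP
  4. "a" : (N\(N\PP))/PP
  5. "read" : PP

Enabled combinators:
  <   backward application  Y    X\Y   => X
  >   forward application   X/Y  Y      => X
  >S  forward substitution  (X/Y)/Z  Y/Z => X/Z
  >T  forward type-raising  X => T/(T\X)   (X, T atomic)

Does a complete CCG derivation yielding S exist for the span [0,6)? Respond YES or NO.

NO

N ((N\PP)\N)/N NP N\NP (N\(N\PP))/PP PP
CKY chart[0,6] = {N, N/(N\N), NP/(NP\N), PP/(PP\N), S/(S\N)}; S ∉ chart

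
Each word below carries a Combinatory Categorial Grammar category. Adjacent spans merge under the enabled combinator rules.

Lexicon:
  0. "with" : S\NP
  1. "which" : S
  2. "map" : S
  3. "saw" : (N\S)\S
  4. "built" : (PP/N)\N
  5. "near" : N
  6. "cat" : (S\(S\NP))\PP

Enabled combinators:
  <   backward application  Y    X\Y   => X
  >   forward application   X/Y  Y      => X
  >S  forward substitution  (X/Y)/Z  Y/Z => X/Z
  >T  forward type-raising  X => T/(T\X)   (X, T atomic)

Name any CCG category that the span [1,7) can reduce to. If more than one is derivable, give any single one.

[0,7] S   <
  [0,1] "with" : S\NP
  [1,7] S\(S\NP)   <
    [1,6] PP   >
      [1,5] PP/N   <
        [1,4] N   >
          [1,2] N/(N\S)   >T
            [1,2] "which" : S
          [2,4] N\S   <
            [2,3] "map" : S
            [3,4] "saw" : (N\S)\S
        [4,5] "built" : (PP/N)\N
      [5,6] "near" : N
    [6,7] "cat" : (S\(S\NP))\PP

S\(S\NP)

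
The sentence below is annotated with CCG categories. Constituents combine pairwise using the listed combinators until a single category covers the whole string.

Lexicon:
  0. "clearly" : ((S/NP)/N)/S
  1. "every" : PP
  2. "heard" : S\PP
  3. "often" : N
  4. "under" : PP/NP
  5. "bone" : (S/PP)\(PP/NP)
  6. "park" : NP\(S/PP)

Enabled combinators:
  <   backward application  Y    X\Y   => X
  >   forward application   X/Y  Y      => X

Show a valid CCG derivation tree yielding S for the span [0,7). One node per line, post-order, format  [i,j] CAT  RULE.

[0,7] S   >
  [0,4] S/NP   >
    [0,3] (S/NP)/N   >
      [0,1] "clearly" : ((S/NP)/N)/S
      [1,3] S   <
        [1,2] "every" : PP
        [2,3] "heard" : S\PP
    [3,4] "often" : N
  [4,7] NP   <
    [4,6] S/PP   <
      [4,5] "under" : PP/NP
      [5,6] "bone" : (S/PP)\(PP/NP)
    [6,7] "park" : NP\(S/PP)

[0,1] ((S/NP)/N)/S  lex  "clearly"
[1,2] PP  lex  "every"
[2,3] S\PP  lex  "heard"
[1,3] S  <  k=2
[0,3] (S/NP)/N  >  k=1
[3,4] N  lex  "often"
[0,4] S/NP  >  k=3
[4,5] PP/NP  lex  "under"
[5,6] (S/PP)\(PP/NP)  lex  "bone"
[4,6] S/PP  <  k=5
[6,7] NP\(S/PP)  lex  "park"
[4,7] NP  <  k=6
[0,7] S  >  k=4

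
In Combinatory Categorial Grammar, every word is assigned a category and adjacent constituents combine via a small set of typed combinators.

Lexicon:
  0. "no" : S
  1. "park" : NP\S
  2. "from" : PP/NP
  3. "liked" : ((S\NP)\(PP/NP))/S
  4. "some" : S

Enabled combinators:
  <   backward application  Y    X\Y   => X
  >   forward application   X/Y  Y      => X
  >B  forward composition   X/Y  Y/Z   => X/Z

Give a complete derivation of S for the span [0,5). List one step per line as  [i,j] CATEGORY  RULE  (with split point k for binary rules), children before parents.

[0,5] S   <
  [0,2] NP   <
    [0,1] "no" : S
    [1,2] "park" : NP\S
  [2,5] S\NP   <
    [2,3] "from" : PP/NP
    [3,5] (S\NP)\(PP/NP)   >
      [3,4] "liked" : ((S\NP)\(PP/NP))/S
      [4,5] "some" : S

[0,1] S  lex  "no"
[1,2] NP\S  lex  "park"
[0,2] NP  <  k=1
[2,3] PP/NP  lex  "from"
[3,4] ((S\NP)\(PP/NP))/S  lex  "liked"
[4,5] S  lex  "some"
[3,5] (S\NP)\(PP/NP)  >  k=4
[2,5] S\NP  <  k=3
[0,5] S  <  k=2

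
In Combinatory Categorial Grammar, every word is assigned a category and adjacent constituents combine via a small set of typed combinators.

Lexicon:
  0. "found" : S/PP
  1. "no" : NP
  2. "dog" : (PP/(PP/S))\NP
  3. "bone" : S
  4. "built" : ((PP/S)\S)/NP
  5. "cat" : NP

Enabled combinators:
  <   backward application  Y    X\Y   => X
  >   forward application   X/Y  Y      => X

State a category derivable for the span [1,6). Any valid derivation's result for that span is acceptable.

[0,6] S   >
  [0,1] "found" : S/PP
  [1,6] PP   >
    [1,3] PP/(PP/S)   <
      [1,2] "no" : NP
      [2,3] "dog" : (PP/(PP/S))\NP
    [3,6] PP/S   <
      [3,4] "bone" : S
      [4,6] (PP/S)\S   >
        [4,5] "built" : ((PP/S)\S)/NP
        [5,6] "cat" : NP

PP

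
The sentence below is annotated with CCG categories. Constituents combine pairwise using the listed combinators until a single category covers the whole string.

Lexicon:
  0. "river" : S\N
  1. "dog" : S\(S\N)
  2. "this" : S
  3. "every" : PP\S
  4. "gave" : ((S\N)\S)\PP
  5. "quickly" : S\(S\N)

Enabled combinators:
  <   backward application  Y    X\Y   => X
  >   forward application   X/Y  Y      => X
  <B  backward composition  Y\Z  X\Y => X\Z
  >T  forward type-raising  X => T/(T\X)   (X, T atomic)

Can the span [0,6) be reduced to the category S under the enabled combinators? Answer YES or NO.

YES

[0,6] S   <
  [0,5] S\N   <
    [0,2] S   <
      [0,1] "river" : S\N
      [1,2] "dog" : S\(S\N)
    [2,5] (S\N)\S   <
      [2,4] PP   <
        [2,3] "this" : S
        [3,4] "every" : PP\S
      [4,5] "gave" : ((S\N)\S)\PP
  [5,6] "quickly" : S\(S\N)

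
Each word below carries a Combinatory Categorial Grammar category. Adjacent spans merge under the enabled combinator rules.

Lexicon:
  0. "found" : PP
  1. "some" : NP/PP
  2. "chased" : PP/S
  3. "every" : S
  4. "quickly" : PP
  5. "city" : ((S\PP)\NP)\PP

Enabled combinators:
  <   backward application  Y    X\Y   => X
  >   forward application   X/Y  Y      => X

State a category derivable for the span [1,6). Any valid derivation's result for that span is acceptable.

[0,6] S   <
  [0,1] "found" : PP
  [1,6] S\PP   <
    [1,4] NP   >
      [1,2] "some" : NP/PP
      [2,4] PP   >
        [2,3] "chased" : PP/S
        [3,4] "every" : S
    [4,6] (S\PP)\NP   <
      [4,5] "quickly" : PP
      [5,6] "city" : ((S\PP)\NP)\PP

S\PP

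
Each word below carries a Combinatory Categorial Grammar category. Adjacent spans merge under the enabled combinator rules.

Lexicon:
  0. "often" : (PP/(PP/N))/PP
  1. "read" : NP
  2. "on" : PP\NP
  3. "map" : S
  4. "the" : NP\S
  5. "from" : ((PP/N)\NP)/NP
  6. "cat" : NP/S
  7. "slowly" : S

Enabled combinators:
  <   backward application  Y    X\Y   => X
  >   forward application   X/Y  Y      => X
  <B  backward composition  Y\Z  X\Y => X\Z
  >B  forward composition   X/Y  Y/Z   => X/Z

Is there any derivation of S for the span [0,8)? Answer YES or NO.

NO

(PP/(PP/N))/PP NP PP\NP S NP\S ((PP/N)\NP)/NP NP/S S
CKY chart[0,8] = {PP}; S ∉ chart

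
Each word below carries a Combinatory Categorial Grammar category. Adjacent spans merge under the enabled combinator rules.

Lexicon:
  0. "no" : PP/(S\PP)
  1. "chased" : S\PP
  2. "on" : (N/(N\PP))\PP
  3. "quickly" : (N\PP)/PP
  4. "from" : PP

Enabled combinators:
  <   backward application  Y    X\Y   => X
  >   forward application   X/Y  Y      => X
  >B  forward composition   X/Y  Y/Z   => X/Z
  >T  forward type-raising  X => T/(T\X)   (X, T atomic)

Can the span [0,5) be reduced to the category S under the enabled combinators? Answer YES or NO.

PP/(S\PP) S\PP (N/(N\PP))\PP (N\PP)/PP PP
CKY chart[0,5] = {N, N/(N\N), N/(PP\PP), NP/(NP\N), PP/(PP\N), S/(S\N)}; S ∉ chart

NO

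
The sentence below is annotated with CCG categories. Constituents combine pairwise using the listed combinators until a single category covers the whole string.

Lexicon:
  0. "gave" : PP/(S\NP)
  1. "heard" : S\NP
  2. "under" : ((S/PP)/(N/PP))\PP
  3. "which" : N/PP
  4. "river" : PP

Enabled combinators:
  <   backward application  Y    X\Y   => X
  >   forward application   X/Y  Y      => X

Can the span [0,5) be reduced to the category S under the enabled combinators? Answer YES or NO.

[0,5] S   >
  [0,4] S/PP   >
    [0,3] (S/PP)/(N/PP)   <
      [0,2] PP   >
        [0,1] "gave" : PP/(S\NP)
        [1,2] "heard" : S\NP
      [2,3] "under" : ((S/PP)/(N/PP))\PP
    [3,4] "which" : N/PP
  [4,5] "river" : PP

YES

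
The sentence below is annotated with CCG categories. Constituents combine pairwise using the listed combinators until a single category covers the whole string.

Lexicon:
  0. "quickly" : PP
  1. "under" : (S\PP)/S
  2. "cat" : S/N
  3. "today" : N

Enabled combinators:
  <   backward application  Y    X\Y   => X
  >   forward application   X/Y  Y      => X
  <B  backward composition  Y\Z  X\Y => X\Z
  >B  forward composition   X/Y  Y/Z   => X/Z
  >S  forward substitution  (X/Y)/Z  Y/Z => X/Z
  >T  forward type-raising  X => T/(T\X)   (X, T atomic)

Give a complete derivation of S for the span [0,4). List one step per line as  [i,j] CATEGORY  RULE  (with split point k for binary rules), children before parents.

[0,4] S   >
  [0,1] S/(S\PP)   >T
    [0,1] "quickly" : PP
  [1,4] S\PP   >
    [1,2] "under" : (S\PP)/S
    [2,4] S   >
      [2,3] "cat" : S/N
      [3,4] "today" : N

[0,1] PP  lex  "quickly"
[0,1] S/(S\PP)  >T
[1,2] (S\PP)/S  lex  "under"
[2,3] S/N  lex  "cat"
[3,4] N  lex  "today"
[2,4] S  >  k=3
[1,4] S\PP  >  k=2
[0,4] S  >  k=1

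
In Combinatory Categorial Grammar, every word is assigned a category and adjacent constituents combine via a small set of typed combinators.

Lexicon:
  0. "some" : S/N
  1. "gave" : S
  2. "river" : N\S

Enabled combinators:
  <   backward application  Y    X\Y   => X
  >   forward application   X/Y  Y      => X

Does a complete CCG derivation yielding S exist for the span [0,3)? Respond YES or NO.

[0,3] S   >
  [0,1] "some" : S/N
  [1,3] N   <
    [1,2] "gave" : S
    [2,3] "river" : N\S

YES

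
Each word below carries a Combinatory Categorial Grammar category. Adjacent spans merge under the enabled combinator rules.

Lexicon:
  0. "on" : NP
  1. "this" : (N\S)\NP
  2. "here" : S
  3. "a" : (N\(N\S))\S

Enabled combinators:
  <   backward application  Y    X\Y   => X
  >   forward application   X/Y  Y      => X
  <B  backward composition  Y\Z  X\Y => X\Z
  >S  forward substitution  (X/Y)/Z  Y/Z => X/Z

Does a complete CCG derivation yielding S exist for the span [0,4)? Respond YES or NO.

NO

NP (N\S)\NP S (N\(N\S))\S
CKY chart[0,4] = {N}; S ∉ chart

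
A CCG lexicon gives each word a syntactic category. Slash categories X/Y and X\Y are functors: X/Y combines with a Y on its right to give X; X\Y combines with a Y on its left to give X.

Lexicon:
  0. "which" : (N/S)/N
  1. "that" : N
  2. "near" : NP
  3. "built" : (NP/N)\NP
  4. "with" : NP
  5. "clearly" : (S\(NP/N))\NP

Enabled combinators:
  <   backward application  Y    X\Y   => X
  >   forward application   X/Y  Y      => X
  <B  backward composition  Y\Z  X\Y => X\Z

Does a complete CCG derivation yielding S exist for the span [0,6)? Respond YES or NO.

(N/S)/N N NP (NP/N)\NP NP (S\(NP/N))\NP
CKY chart[0,6] = {N}; S ∉ chart

NO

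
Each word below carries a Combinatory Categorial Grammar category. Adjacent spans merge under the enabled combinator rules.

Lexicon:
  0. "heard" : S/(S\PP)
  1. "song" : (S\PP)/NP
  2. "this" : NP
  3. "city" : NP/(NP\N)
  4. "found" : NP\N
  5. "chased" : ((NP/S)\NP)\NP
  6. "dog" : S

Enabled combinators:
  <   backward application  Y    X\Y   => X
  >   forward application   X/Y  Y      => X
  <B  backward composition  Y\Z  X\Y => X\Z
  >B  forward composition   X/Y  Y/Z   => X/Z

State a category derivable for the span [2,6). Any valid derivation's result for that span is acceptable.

[0,7] S   >
  [0,2] S/NP   >B
    [0,1] "heard" : S/(S\PP)
    [1,2] "song" : (S\PP)/NP
  [2,7] NP   >
    [2,6] NP/S   <
      [2,3] "this" : NP
      [3,6] (NP/S)\NP   <
        [3,5] NP   >
          [3,4] "city" : NP/(NP\N)
          [4,5] "found" : NP\N
        [5,6] "chased" : ((NP/S)\NP)\NP
    [6,7] "dog" : S

NP/S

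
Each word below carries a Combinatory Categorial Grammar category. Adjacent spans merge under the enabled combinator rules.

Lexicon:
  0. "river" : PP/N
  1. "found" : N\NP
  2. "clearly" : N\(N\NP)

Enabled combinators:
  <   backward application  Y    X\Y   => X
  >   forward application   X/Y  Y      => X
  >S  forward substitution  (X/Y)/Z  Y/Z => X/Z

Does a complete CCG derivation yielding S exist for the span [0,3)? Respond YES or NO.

PP/N N\NP N\(N\NP)
CKY chart[0,3] = {PP}; S ∉ chart

NO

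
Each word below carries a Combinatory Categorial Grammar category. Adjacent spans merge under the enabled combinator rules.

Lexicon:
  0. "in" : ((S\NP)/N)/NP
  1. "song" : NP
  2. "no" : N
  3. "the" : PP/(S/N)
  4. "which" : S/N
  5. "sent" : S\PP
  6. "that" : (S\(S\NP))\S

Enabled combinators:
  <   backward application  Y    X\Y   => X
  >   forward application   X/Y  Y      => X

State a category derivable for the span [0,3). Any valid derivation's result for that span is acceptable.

S\NP

[0,7] S   <
  [0,3] S\NP   >
    [0,2] (S\NP)/N   >
      [0,1] "in" : ((S\NP)/N)/NP
      [1,2] "song" : NP
    [2,3] "no" : N
  [3,7] S\(S\NP)   <
    [3,6] S   <
      [3,5] PP   >
        [3,4] "the" : PP/(S/N)
        [4,5] "which" : S/N
      [5,6] "sent" : S\PP
    [6,7] "that" : (S\(S\NP))\S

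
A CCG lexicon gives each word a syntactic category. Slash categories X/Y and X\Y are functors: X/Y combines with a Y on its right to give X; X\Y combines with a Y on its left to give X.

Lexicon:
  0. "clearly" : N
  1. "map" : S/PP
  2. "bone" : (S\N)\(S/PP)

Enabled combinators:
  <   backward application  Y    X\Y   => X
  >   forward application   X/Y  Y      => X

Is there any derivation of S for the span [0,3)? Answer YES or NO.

YES

[0,3] S   <
  [0,1] "clearly" : N
  [1,3] S\N   <
    [1,2] "map" : S/PP
    [2,3] "bone" : (S\N)\(S/PP)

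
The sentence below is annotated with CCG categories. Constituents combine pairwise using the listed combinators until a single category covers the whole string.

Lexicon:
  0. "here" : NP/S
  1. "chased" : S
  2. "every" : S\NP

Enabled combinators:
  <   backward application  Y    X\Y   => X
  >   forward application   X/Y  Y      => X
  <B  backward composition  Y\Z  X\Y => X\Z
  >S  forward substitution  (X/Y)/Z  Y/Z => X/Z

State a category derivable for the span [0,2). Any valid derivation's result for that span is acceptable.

NP

[0,3] S   <
  [0,2] NP   >
    [0,1] "here" : NP/S
    [1,2] "chased" : S
  [2,3] "every" : S\NP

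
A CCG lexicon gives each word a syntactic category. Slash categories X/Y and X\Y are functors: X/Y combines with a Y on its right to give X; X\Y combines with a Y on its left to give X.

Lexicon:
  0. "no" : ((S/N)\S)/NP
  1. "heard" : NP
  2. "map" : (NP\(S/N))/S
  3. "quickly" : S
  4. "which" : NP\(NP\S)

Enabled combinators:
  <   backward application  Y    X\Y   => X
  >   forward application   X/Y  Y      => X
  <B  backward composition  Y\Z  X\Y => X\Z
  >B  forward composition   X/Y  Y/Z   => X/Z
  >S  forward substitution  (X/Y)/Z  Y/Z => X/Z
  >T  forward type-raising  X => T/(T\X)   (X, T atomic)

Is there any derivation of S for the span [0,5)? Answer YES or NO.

((S/N)\S)/NP NP (NP\(S/N))/S S NP\(NP\S)
CKY chart[0,5] = {N/(N\NP), NP, NP/(NP\NP), PP/(PP\NP), S/(S\NP)}; S ∉ chart

NO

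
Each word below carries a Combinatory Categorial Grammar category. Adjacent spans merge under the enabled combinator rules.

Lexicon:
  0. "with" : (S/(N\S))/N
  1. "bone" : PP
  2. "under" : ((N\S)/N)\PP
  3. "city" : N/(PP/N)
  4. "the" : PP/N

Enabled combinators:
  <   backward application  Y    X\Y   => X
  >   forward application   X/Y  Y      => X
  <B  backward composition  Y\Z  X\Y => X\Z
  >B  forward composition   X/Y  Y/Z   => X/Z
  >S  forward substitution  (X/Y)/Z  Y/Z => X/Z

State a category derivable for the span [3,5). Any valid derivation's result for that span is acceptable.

[0,5] S   >
  [0,3] S/N   >S
    [0,1] "with" : (S/(N\S))/N
    [1,3] (N\S)/N   <
      [1,2] "bone" : PP
      [2,3] "under" : ((N\S)/N)\PP
  [3,5] N   >
    [3,4] "city" : N/(PP/N)
    [4,5] "the" : PP/N

N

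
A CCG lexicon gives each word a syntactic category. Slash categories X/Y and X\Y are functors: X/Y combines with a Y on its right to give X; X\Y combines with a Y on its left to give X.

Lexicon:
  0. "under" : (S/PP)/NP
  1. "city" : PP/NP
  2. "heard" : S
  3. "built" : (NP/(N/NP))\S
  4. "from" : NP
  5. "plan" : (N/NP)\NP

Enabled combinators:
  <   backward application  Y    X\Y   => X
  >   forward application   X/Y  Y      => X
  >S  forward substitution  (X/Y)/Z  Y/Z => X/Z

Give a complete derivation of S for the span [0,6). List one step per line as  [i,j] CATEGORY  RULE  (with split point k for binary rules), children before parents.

[0,1] (S/PP)/NP  lex  "under"
[1,2] PP/NP  lex  "city"
[0,2] S/NP  >S  k=1
[2,3] S  lex  "heard"
[3,4] (NP/(N/NP))\S  lex  "built"
[2,4] NP/(N/NP)  <  k=3
[4,5] NP  lex  "from"
[5,6] (N/NP)\NP  lex  "plan"
[4,6] N/NP  <  k=5
[2,6] NP  >  k=4
[0,6] S  >  k=2

[0,6] S   >
  [0,2] S/NP   >S
    [0,1] "under" : (S/PP)/NP
    [1,2] "city" : PP/NP
  [2,6] NP   >
    [2,4] NP/(N/NP)   <
      [2,3] "heard" : S
      [3,4] "built" : (NP/(N/NP))\S
    [4,6] N/NP   <
      [4,5] "from" : NP
      [5,6] "plan" : (N/NP)\NP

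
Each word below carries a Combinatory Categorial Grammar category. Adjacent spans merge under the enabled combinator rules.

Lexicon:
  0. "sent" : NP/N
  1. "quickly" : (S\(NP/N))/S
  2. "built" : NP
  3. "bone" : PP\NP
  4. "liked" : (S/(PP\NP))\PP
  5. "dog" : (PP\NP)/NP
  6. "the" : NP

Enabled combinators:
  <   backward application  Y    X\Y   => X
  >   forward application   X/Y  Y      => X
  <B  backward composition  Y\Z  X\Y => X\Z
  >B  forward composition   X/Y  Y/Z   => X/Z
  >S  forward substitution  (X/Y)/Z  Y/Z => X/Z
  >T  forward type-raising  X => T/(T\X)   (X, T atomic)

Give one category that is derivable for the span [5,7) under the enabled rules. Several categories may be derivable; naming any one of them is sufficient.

[0,7] S   <
  [0,1] "sent" : NP/N
  [1,7] S\(NP/N)   >
    [1,2] "quickly" : (S\(NP/N))/S
    [2,7] S   >
      [2,5] S/(PP\NP)   <
        [2,4] PP   <
          [2,3] "built" : NP
          [3,4] "bone" : PP\NP
        [4,5] "liked" : (S/(PP\NP))\PP
      [5,7] PP\NP   >
        [5,6] "dog" : (PP\NP)/NP
        [6,7] "the" : NP

PP\NP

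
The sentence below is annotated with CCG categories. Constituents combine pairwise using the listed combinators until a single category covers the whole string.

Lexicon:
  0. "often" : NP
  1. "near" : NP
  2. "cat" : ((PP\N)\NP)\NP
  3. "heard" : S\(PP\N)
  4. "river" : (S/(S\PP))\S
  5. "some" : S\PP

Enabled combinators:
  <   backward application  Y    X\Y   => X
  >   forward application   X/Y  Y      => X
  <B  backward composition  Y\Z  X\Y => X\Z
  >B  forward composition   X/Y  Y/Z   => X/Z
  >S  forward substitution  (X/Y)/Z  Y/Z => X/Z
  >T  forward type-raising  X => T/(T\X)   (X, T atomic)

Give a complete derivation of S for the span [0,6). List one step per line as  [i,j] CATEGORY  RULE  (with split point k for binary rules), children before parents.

[0,6] S   >
  [0,5] S/(S\PP)   <
    [0,4] S   >
      [0,1] S/(S\NP)   >T
        [0,1] "often" : NP
      [1,4] S\NP   <B
        [1,3] (PP\N)\NP   <
          [1,2] "near" : NP
          [2,3] "cat" : ((PP\N)\NP)\NP
        [3,4] "heard" : S\(PP\N)
    [4,5] "river" : (S/(S\PP))\S
  [5,6] "some" : S\PP

[0,1] NP  lex  "often"
[0,1] S/(S\NP)  >T
[1,2] NP  lex  "near"
[2,3] ((PP\N)\NP)\NP  lex  "cat"
[1,3] (PP\N)\NP  <  k=2
[3,4] S\(PP\N)  lex  "heard"
[1,4] S\NP  <B  k=3
[0,4] S  >  k=1
[4,5] (S/(S\PP))\S  lex  "river"
[0,5] S/(S\PP)  <  k=4
[5,6] S\PP  lex  "some"
[0,6] S  >  k=5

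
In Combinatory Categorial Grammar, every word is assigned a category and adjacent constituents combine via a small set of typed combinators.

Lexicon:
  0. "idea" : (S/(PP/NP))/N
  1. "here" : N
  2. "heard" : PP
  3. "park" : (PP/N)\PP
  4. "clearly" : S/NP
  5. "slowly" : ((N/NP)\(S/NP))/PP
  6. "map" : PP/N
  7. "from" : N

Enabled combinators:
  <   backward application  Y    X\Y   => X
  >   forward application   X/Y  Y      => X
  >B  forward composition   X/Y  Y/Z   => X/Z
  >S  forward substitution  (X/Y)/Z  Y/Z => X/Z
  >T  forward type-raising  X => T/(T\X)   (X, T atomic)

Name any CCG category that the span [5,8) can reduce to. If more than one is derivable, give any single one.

(N/NP)\(S/NP)

[0,8] S   >
  [0,2] S/(PP/NP)   >
    [0,1] "idea" : (S/(PP/NP))/N
    [1,2] "here" : N
  [2,8] PP/NP   >B
    [2,4] PP/N   <
      [2,3] "heard" : PP
      [3,4] "park" : (PP/N)\PP
    [4,8] N/NP   <
      [4,5] "clearly" : S/NP
      [5,8] (N/NP)\(S/NP)   >
        [5,6] "slowly" : ((N/NP)\(S/NP))/PP
        [6,8] PP   >
          [6,7] "map" : PP/N
          [7,8] "from" : N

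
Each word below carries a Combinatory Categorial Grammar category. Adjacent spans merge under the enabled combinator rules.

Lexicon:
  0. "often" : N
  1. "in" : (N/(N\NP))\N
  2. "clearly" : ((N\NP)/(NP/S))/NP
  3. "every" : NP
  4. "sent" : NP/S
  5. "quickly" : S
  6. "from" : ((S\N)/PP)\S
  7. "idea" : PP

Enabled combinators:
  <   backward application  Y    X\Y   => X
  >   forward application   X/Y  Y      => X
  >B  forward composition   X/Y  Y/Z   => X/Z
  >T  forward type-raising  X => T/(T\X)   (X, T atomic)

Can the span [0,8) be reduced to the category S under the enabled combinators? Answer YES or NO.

YES

[0,8] S   <
  [0,5] N   >
    [0,2] N/(N\NP)   <
      [0,1] "often" : N
      [1,2] "in" : (N/(N\NP))\N
    [2,5] N\NP   >
      [2,4] (N\NP)/(NP/S)   >
        [2,3] "clearly" : ((N\NP)/(NP/S))/NP
        [3,4] "every" : NP
      [4,5] "sent" : NP/S
  [5,8] S\N   >
    [5,7] (S\N)/PP   <
      [5,6] "quickly" : S
      [6,7] "from" : ((S\N)/PP)\S
    [7,8] "idea" : PP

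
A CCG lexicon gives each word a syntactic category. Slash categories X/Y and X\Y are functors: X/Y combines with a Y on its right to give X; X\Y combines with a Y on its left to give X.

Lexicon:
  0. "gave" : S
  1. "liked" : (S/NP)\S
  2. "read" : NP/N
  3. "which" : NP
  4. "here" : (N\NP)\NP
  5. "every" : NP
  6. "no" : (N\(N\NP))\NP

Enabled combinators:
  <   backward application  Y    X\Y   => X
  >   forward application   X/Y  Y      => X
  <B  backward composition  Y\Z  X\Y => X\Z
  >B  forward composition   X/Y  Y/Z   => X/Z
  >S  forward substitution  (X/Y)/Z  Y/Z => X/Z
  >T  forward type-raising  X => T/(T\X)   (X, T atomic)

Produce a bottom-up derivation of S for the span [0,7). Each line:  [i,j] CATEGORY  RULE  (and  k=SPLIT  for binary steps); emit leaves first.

[0,1] S  lex  "gave"
[1,2] (S/NP)\S  lex  "liked"
[0,2] S/NP  <  k=1
[2,3] NP/N  lex  "read"
[0,3] S/N  >B  k=2
[3,4] NP  lex  "which"
[4,5] (N\NP)\NP  lex  "here"
[3,5] N\NP  <  k=4
[5,6] NP  lex  "every"
[6,7] (N\(N\NP))\NP  lex  "no"
[5,7] N\(N\NP)  <  k=6
[3,7] N  <  k=5
[0,7] S  >  k=3

[0,7] S   >
  [0,3] S/N   >B
    [0,2] S/NP   <
      [0,1] "gave" : S
      [1,2] "liked" : (S/NP)\S
    [2,3] "read" : NP/N
  [3,7] N   <
    [3,5] N\NP   <
      [3,4] "which" : NP
      [4,5] "here" : (N\NP)\NP
    [5,7] N\(N\NP)   <
      [5,6] "every" : NP
      [6,7] "no" : (N\(N\NP))\NP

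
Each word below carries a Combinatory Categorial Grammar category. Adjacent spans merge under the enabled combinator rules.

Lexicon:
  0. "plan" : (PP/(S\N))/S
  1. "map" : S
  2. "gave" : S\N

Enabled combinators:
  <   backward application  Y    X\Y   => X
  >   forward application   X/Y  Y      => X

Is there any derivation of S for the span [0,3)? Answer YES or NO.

NO

(PP/(S\N))/S S S\N
CKY chart[0,3] = {PP}; S ∉ chart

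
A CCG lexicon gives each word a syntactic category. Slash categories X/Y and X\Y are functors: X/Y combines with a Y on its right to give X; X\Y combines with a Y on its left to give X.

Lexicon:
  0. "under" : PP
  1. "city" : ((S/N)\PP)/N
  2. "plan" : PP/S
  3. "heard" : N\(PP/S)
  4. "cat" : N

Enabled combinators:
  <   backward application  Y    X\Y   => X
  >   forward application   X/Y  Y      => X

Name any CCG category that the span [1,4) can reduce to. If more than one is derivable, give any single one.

(S/N)\PP

[0,5] S   >
  [0,4] S/N   <
    [0,1] "under" : PP
    [1,4] (S/N)\PP   >
      [1,2] "city" : ((S/N)\PP)/N
      [2,4] N   <
        [2,3] "plan" : PP/S
        [3,4] "heard" : N\(PP/S)
  [4,5] "cat" : N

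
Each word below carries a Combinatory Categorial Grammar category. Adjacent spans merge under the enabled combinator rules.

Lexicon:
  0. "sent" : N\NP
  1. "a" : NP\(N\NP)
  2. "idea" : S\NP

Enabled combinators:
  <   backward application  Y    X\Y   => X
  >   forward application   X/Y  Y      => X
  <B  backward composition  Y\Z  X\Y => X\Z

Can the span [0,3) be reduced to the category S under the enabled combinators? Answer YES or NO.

[0,3] S   <
  [0,2] NP   <
    [0,1] "sent" : N\NP
    [1,2] "a" : NP\(N\NP)
  [2,3] "idea" : S\NP

YES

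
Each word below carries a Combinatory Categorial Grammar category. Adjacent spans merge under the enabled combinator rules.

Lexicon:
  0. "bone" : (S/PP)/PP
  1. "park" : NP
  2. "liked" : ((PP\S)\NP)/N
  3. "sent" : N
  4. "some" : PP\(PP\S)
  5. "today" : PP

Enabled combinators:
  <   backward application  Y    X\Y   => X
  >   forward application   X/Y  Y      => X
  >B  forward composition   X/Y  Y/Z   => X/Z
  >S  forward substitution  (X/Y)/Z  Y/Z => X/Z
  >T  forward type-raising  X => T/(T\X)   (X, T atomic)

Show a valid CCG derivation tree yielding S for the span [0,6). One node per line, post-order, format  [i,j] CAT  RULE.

[0,6] S   >
  [0,5] S/PP   >
    [0,1] "bone" : (S/PP)/PP
    [1,5] PP   <
      [1,4] PP\S   <
        [1,2] "park" : NP
        [2,4] (PP\S)\NP   >
          [2,3] "liked" : ((PP\S)\NP)/N
          [3,4] "sent" : N
      [4,5] "some" : PP\(PP\S)
  [5,6] "today" : PP

[0,1] (S/PP)/PP  lex  "bone"
[1,2] NP  lex  "park"
[2,3] ((PP\S)\NP)/N  lex  "liked"
[3,4] N  lex  "sent"
[2,4] (PP\S)\NP  >  k=3
[1,4] PP\S  <  k=2
[4,5] PP\(PP\S)  lex  "some"
[1,5] PP  <  k=4
[0,5] S/PP  >  k=1
[5,6] PP  lex  "today"
[0,6] S  >  k=5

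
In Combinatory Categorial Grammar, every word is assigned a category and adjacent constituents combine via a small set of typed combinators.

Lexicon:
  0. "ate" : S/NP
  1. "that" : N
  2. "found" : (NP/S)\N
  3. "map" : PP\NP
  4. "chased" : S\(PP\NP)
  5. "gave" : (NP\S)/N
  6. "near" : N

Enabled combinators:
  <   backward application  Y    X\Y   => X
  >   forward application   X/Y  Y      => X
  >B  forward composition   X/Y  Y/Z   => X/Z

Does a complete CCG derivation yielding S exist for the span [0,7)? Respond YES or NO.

S/NP N (NP/S)\N PP\NP S\(PP\NP) (NP\S)/N N
CKY chart[0,7] = {NP}; S ∉ chart

NO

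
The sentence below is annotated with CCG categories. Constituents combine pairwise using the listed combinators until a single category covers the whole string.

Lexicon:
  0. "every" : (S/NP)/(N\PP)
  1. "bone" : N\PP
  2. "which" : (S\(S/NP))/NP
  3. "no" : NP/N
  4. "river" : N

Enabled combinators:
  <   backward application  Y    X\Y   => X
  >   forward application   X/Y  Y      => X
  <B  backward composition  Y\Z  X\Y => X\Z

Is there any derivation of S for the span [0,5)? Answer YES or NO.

YES

[0,5] S   <
  [0,2] S/NP   >
    [0,1] "every" : (S/NP)/(N\PP)
    [1,2] "bone" : N\PP
  [2,5] S\(S/NP)   >
    [2,3] "which" : (S\(S/NP))/NP
    [3,5] NP   >
      [3,4] "no" : NP/N
      [4,5] "river" : N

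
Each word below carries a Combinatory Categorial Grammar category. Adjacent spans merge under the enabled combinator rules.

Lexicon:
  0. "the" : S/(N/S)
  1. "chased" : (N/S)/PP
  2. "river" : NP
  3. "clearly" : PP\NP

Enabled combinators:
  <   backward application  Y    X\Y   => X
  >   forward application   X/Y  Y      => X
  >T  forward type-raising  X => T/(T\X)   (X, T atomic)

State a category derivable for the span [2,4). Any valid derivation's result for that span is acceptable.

PP

[0,4] S   >
  [0,1] "the" : S/(N/S)
  [1,4] N/S   >
    [1,2] "chased" : (N/S)/PP
    [2,4] PP   <
      [2,3] "river" : NP
      [3,4] "clearly" : PP\NP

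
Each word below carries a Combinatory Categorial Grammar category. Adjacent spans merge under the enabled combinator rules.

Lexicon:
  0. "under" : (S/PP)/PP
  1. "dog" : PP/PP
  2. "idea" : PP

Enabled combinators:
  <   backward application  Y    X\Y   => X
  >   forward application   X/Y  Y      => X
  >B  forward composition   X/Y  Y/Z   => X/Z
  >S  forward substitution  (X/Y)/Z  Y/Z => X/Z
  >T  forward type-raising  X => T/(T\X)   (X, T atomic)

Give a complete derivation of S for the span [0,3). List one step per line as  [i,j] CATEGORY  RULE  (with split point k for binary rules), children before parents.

[0,1] (S/PP)/PP  lex  "under"
[1,2] PP/PP  lex  "dog"
[0,2] S/PP  >S  k=1
[2,3] PP  lex  "idea"
[0,3] S  >  k=2

[0,3] S   >
  [0,2] S/PP   >S
    [0,1] "under" : (S/PP)/PP
    [1,2] "dog" : PP/PP
  [2,3] "idea" : PP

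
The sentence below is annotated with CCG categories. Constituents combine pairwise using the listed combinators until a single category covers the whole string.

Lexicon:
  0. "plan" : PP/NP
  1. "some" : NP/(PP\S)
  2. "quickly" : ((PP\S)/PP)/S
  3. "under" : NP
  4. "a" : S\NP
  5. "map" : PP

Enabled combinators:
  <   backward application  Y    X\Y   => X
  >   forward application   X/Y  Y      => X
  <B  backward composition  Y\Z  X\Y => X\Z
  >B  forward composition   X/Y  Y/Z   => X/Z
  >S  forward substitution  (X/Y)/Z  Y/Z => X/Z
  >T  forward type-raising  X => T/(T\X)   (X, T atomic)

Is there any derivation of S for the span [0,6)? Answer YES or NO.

PP/NP NP/(PP\S) ((PP\S)/PP)/S NP S\NP PP
CKY chart[0,6] = {N/(N\PP), NP/(NP\PP), PP, PP/(NP\NP), PP/(PP\PP), S/(S\PP)}; S ∉ chart

NO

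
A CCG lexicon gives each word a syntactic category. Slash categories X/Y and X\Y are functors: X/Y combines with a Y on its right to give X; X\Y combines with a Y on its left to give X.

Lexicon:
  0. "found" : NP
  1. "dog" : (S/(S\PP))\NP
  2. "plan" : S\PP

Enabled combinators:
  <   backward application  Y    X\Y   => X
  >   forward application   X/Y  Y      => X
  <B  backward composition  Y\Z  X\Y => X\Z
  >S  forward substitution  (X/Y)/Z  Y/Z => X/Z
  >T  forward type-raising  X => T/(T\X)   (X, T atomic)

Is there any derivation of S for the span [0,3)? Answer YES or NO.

YES

[0,3] S   >
  [0,2] S/(S\PP)   <
    [0,1] "found" : NP
    [1,2] "dog" : (S/(S\PP))\NP
  [2,3] "plan" : S\PP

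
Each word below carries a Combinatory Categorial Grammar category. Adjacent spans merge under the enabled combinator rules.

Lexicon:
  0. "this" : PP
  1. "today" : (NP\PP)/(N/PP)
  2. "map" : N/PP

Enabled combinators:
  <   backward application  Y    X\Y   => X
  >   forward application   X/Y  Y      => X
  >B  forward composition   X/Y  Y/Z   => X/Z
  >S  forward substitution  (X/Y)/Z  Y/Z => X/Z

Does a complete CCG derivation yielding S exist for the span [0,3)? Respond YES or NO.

PP (NP\PP)/(N/PP) N/PP
CKY chart[0,3] = {NP}; S ∉ chart

NO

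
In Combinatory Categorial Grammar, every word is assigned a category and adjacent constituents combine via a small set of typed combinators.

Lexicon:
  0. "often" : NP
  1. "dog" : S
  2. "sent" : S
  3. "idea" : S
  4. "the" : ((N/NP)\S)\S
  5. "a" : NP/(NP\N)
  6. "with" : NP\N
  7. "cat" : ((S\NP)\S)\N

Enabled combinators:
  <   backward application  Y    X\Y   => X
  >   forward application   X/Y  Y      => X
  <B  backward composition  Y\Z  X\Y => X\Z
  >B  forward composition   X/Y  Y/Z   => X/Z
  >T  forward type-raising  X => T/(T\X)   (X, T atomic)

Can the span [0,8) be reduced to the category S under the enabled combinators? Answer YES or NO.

[0,8] S   <
  [0,1] "often" : NP
  [1,8] S\NP   <
    [1,2] "dog" : S
    [2,8] (S\NP)\S   <
      [2,7] N   >
        [2,5] N/NP   <
          [2,3] "sent" : S
          [3,5] (N/NP)\S   <
            [3,4] "idea" : S
            [4,5] "the" : ((N/NP)\S)\S
        [5,7] NP   >
          [5,6] "a" : NP/(NP\N)
          [6,7] "with" : NP\N
      [7,8] "cat" : ((S\NP)\S)\N

YES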